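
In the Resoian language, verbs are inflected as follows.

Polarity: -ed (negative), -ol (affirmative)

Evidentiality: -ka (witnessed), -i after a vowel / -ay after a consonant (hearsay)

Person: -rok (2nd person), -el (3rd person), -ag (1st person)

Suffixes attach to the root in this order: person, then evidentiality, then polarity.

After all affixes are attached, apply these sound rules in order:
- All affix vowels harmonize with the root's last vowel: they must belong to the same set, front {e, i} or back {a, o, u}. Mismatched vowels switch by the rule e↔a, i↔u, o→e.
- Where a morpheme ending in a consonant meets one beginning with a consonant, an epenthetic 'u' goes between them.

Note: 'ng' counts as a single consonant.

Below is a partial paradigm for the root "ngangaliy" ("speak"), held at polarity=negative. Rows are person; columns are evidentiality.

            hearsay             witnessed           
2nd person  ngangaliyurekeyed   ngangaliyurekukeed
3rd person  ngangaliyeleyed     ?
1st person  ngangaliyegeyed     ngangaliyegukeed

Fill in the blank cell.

Attach person 3rd person -el → ngangaliyel.
Attach evidentiality witnessed -ka → ngangaliyelka.
Attach polarity negative -ed → ngangaliyelkaed.
Apply vowel harmony: ngangaliyelkaed → ngangaliyelkeed.
Apply epenthesis: ngangaliyelkeed → ngangaliyelukeed.

ngangaliyelukeed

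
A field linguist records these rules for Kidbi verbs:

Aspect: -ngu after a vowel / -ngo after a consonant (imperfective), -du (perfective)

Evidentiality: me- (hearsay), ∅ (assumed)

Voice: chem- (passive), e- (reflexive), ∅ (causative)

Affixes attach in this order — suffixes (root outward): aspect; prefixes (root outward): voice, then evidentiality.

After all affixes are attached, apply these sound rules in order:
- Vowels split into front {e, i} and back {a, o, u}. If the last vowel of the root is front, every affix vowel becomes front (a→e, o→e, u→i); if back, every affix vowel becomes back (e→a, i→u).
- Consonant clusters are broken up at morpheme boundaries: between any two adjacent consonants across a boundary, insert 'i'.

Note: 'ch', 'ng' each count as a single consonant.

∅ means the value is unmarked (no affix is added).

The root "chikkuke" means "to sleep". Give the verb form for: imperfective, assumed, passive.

chemichikkukengi

Attach voice passive chem- → chemchikkuke.
evidentiality = assumed: zero marking, form stays chemchikkuke.
Attach aspect imperfective -ngu (after vowel 'e') → chemchikkukengu.
Apply vowel harmony: chemchikkukengu → chemchikkukengi.
Apply epenthesis: chemchikkukengi → chemichikkukengi.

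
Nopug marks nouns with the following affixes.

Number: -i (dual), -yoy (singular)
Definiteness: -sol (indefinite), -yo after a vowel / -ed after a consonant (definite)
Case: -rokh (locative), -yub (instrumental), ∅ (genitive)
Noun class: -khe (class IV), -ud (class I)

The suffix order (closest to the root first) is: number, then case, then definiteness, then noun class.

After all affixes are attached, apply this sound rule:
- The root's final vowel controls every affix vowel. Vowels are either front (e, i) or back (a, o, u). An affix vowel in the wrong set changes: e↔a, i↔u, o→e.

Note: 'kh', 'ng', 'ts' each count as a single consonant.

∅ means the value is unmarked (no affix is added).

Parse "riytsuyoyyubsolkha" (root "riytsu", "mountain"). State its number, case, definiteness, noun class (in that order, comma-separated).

Segment: riytsu-yoy-yub-sol-khe.
number: -yoy → singular.
case: -yub → instrumental.
definiteness: -sol → indefinite.
noun class: -khe → class IV.

singular, instrumental, indefinite, class IV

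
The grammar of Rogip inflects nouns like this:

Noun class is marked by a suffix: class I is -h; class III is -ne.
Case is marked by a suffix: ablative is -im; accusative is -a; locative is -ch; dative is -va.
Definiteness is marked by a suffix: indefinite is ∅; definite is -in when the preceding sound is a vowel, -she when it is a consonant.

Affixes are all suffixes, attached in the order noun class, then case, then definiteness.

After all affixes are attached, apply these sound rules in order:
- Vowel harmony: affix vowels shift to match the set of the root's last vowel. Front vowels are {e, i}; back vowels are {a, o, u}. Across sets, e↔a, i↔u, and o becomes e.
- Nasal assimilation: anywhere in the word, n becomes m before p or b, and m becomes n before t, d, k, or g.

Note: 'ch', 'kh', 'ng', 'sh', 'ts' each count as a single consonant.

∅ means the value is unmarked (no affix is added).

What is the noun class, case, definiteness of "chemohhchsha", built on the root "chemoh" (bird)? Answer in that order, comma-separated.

Segment: chemoh-h-ch-she.
noun class: -h → class I.
case: -ch → locative.
definiteness: -in/she → definite.

class I, locative, definite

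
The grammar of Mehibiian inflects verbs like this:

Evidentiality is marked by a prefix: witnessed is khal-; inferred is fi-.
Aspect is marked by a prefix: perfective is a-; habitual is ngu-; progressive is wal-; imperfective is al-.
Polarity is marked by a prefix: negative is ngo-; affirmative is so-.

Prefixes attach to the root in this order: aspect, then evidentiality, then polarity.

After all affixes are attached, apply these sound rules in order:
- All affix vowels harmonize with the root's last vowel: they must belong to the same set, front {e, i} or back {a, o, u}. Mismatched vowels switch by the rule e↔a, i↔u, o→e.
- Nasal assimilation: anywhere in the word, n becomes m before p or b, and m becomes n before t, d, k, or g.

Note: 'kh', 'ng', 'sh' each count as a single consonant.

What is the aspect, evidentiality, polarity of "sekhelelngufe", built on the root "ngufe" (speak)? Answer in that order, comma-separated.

Segment: so-khal-al-ngufe.
aspect: al- → imperfective.
evidentiality: khal- → witnessed.
polarity: so- → affirmative.

imperfective, witnessed, affirmative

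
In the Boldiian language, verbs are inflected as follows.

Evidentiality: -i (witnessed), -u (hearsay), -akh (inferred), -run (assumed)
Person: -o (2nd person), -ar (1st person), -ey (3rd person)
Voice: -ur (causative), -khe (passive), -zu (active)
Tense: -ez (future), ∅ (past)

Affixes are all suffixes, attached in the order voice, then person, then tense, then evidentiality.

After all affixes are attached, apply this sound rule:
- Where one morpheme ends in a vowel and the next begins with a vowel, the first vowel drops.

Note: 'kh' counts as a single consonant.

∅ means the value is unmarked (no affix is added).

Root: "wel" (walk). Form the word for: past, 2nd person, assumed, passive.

welkhorun

Attach voice passive -khe → welkhe.
Attach person 2nd person -o → welkheo.
tense = past: zero marking, form stays welkheo.
Attach evidentiality assumed -run → welkheorun.
Apply vowel deletion: welkheorun → welkhorun.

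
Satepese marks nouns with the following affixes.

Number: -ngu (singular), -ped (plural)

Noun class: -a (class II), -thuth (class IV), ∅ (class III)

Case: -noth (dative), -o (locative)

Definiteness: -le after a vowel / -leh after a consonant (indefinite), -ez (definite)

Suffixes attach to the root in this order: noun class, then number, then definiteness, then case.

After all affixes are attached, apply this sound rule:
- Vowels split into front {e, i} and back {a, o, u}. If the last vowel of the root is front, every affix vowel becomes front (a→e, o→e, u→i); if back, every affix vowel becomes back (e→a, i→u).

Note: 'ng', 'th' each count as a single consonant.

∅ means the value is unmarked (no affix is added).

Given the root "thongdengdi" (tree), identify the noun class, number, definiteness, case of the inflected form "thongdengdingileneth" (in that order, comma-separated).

Segment: thongdengdi-ngu-le-noth.
noun class: ∅ → class III.
number: -ngu → singular.
definiteness: -le/leh → indefinite.
case: -noth → dative.

class III, singular, indefinite, dative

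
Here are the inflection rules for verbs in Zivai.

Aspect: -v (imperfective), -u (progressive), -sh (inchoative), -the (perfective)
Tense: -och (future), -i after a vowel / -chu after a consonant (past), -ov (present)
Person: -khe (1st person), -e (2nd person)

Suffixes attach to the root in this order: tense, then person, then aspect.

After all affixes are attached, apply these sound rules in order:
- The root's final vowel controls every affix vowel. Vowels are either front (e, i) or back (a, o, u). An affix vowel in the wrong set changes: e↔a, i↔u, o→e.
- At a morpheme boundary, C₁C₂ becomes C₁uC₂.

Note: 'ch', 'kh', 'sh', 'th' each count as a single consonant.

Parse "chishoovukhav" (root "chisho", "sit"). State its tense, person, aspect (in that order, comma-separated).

present, 1st person, imperfective

Segment: chisho-ov-khe-v.
tense: -ov → present.
person: -khe → 1st person.
aspect: -v → imperfective.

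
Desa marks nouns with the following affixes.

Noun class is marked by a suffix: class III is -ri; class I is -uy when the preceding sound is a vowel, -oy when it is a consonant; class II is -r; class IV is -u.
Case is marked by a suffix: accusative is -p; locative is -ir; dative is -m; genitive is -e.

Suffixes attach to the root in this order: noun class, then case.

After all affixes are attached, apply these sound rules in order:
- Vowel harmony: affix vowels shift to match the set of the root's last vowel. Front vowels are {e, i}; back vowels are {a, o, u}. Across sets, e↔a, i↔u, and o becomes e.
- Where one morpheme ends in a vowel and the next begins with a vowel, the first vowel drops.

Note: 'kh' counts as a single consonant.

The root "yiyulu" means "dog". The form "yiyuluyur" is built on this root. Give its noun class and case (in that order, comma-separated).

class I, locative

Segment: yiyulu-uy-ir.
noun class: -uy/oy → class I.
case: -ir → locative.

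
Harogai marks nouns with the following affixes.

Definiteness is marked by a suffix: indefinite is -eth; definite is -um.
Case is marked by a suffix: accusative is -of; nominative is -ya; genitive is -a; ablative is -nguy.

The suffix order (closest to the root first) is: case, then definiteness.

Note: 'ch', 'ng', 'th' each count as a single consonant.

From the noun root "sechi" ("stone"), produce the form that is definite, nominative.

sechiyaum

Attach case nominative -ya → sechiya.
Attach definiteness definite -um → sechiyaum.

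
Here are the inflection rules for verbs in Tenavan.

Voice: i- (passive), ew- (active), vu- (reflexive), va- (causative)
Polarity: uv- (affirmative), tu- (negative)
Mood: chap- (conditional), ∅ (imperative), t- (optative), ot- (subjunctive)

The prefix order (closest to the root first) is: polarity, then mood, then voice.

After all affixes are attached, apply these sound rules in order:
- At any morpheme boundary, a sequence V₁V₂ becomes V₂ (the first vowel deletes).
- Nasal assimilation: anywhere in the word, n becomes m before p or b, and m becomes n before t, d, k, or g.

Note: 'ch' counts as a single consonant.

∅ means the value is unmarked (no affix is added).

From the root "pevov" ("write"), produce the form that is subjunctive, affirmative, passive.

otuvpevov

Attach polarity affirmative uv- → uvpevov.
Attach mood subjunctive ot- → otuvpevov.
Attach voice passive i- → iotuvpevov.
Apply vowel deletion: iotuvpevov → otuvpevov.
Nasal assimilation: no change.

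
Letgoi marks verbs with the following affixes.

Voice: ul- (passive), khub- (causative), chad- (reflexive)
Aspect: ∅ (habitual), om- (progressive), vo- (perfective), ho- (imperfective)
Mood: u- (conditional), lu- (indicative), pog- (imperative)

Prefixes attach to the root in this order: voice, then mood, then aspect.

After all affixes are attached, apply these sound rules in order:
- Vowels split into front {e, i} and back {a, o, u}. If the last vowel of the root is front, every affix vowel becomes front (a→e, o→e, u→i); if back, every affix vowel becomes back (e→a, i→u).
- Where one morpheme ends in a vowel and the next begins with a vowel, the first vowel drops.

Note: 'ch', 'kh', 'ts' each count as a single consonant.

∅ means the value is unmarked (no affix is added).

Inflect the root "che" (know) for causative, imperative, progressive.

empegkhibche

Attach voice causative khub- → khubche.
Attach mood imperative pog- → pogkhubche.
Attach aspect progressive om- → ompogkhubche.
Apply vowel harmony: ompogkhubche → empegkhibche.
Vowel deletion: no change.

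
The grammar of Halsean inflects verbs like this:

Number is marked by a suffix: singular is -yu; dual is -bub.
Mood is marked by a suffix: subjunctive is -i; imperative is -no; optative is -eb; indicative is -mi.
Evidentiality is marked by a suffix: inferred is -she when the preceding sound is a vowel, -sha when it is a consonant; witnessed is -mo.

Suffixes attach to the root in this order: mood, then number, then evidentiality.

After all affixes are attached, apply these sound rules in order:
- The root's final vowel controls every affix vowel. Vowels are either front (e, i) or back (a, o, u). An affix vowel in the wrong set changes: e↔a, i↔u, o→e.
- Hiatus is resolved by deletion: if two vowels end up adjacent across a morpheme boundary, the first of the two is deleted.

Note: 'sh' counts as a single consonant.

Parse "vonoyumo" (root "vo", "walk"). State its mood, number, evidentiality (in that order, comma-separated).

Segment: vo-no-yu-mo.
mood: -no → imperative.
number: -yu → singular.
evidentiality: -mo → witnessed.

imperative, singular, witnessed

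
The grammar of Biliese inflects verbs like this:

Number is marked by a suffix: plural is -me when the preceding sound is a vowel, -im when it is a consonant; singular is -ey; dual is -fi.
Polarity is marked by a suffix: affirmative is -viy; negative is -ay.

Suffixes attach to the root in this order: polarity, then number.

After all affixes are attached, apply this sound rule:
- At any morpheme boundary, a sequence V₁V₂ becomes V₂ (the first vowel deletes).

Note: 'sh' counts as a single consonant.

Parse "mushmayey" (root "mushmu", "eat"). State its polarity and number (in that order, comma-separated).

negative, singular

Segment: mushmu-ay-ey.
polarity: -ay → negative.
number: -ey → singular.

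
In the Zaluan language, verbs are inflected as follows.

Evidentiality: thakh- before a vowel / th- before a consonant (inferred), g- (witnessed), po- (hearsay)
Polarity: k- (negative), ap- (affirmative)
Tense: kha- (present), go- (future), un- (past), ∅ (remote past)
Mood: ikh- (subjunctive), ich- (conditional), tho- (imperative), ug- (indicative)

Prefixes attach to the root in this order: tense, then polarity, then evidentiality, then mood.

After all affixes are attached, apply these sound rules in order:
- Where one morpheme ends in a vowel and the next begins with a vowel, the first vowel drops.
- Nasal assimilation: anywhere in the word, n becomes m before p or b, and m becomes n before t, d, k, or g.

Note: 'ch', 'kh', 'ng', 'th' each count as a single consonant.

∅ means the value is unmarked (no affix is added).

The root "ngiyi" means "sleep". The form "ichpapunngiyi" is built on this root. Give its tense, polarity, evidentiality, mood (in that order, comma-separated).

past, affirmative, hearsay, conditional

Segment: ich-po-ap-un-ngiyi.
tense: un- → past.
polarity: ap- → affirmative.
evidentiality: po- → hearsay.
mood: ich- → conditional.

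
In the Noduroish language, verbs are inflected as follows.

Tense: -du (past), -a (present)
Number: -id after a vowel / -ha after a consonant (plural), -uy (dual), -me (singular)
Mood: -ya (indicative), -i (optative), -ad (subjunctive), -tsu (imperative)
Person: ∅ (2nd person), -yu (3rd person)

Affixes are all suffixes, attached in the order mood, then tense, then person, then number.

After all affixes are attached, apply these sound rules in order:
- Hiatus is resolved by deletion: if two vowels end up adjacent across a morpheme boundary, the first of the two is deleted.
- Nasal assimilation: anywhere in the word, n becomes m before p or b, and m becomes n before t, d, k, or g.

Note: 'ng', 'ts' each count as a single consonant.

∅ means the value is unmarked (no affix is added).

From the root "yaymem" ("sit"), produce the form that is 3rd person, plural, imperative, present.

yaymemtsayid

Attach mood imperative -tsu → yaymemtsu.
Attach tense present -a → yaymemtsua.
Attach person 3rd person -yu → yaymemtsuayu.
Attach number plural -id (after vowel 'u') → yaymemtsuayuid.
Apply vowel deletion: yaymemtsuayuid → yaymemtsayid.
Nasal assimilation: no change.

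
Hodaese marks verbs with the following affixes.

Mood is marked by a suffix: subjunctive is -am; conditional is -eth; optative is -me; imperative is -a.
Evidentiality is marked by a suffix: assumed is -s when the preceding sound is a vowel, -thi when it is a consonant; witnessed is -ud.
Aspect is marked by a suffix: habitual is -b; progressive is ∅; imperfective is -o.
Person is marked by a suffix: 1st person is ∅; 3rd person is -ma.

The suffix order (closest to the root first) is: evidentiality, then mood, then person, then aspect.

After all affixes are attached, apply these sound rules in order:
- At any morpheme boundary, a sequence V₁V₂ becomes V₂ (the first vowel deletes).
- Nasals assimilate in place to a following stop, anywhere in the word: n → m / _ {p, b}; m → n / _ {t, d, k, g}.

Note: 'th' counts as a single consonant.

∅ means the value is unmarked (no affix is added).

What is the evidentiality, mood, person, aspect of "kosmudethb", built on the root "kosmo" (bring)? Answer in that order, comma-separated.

witnessed, conditional, 1st person, habitual

Segment: kosmo-ud-eth-b.
evidentiality: -ud → witnessed.
mood: -eth → conditional.
person: ∅ → 1st person.
aspect: -b → habitual.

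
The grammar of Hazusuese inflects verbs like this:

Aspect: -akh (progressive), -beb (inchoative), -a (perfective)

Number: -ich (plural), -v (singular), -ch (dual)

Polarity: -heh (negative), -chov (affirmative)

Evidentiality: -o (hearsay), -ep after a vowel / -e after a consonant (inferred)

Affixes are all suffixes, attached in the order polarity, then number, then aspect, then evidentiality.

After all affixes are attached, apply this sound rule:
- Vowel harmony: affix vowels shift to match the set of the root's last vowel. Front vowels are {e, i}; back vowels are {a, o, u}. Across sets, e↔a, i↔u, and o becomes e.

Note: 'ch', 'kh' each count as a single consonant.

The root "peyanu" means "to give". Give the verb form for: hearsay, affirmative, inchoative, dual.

peyanuchovchbabo

Attach polarity affirmative -chov → peyanuchov.
Attach number dual -ch → peyanuchovch.
Attach aspect inchoative -beb → peyanuchovchbeb.
Attach evidentiality hearsay -o → peyanuchovchbebo.
Apply vowel harmony: peyanuchovchbebo → peyanuchovchbabo.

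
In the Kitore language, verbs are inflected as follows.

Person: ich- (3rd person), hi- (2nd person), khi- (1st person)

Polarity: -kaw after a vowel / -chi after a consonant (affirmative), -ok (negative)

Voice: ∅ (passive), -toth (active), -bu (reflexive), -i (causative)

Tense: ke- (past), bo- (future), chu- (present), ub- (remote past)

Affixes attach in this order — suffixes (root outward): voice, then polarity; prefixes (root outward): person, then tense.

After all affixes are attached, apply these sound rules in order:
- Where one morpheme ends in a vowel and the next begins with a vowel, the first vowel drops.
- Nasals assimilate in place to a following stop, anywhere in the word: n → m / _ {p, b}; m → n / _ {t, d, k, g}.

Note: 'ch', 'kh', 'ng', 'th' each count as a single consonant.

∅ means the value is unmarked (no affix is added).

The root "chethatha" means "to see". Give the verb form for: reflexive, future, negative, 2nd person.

bohichethathabok

Attach person 2nd person hi- → hichethatha.
Attach tense future bo- → bohichethatha.
Attach voice reflexive -bu → bohichethathabu.
Attach polarity negative -ok → bohichethathabuok.
Apply vowel deletion: bohichethathabuok → bohichethathabok.
Nasal assimilation: no change.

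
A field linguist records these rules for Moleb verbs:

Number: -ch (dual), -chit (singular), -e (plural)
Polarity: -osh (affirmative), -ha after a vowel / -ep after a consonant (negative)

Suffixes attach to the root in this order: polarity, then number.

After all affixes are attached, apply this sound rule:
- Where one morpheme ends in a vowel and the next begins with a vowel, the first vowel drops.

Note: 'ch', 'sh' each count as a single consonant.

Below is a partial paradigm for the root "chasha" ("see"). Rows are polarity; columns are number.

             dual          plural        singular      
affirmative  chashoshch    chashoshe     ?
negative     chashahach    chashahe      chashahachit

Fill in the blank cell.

chashoshchit

Attach polarity affirmative -osh → chashaosh.
Attach number singular -chit → chashaoshchit.
Apply vowel deletion: chashaoshchit → chashoshchit.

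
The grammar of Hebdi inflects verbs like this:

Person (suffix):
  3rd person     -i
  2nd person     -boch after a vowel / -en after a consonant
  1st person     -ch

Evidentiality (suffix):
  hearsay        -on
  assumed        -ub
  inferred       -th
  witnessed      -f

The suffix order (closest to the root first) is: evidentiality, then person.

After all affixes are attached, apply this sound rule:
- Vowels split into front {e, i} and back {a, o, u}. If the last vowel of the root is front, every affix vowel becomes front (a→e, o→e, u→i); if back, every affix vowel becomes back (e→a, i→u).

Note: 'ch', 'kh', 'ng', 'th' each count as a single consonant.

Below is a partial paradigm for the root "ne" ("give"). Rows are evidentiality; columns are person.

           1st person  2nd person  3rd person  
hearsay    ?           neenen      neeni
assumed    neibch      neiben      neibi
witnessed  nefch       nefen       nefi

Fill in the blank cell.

Attach evidentiality hearsay -on → neon.
Attach person 1st person -ch → neonch.
Apply vowel harmony: neonch → neench.

neench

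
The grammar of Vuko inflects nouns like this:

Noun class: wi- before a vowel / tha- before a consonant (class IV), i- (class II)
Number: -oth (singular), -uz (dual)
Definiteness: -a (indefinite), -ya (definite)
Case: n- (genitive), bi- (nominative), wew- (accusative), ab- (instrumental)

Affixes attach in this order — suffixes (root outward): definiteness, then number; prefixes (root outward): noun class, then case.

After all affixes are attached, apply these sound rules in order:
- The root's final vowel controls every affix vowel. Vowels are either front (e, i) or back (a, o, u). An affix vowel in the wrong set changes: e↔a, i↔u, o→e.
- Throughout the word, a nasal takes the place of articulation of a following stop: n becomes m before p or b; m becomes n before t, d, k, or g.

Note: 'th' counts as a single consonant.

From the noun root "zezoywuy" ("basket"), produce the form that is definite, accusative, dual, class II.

Attach noun class class II i- → izezoywuy.
Attach definiteness definite -ya → izezoywuyya.
Attach number dual -uz → izezoywuyyauz.
Attach case accusative wew- → wewizezoywuyyauz.
Apply vowel harmony: wewizezoywuyyauz → wawuzezoywuyyauz.
Nasal assimilation: no change.

wawuzezoywuyyauz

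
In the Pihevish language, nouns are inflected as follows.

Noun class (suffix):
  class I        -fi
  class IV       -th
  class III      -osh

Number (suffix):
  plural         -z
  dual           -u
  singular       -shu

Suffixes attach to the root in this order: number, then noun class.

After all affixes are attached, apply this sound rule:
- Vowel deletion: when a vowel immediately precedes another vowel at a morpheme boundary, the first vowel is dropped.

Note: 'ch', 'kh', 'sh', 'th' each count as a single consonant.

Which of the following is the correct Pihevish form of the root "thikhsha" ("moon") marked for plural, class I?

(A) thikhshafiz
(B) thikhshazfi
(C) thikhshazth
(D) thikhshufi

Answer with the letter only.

Attach number plural -z → thikhshaz.
Attach noun class class I -fi → thikhshazfi.
Vowel deletion: no change.
So the correct form is thikhshazfi, option (B).
(A) thikhshafiz is wrong: it has the affixes in the wrong order.
(D) thikhshufi is wrong: it uses dual instead of plural for number.
(C) thikhshazth is wrong: it uses class IV instead of class I for noun class.

B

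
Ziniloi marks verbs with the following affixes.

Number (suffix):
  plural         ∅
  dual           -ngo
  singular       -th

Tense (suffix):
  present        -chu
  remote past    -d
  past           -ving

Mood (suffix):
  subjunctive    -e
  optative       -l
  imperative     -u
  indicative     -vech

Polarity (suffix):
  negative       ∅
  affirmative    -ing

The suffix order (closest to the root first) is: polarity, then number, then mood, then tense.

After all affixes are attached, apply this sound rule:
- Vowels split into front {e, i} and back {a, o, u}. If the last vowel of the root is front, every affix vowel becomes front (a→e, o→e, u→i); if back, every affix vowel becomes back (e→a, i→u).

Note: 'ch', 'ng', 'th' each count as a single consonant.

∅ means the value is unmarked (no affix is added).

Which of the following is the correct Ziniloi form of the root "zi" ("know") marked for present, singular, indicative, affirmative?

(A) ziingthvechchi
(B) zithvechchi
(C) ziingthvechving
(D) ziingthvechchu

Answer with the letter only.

A

Attach polarity affirmative -ing → ziing.
Attach number singular -th → ziingth.
Attach mood indicative -vech → ziingthvech.
Attach tense present -chu → ziingthvechchu.
Apply vowel harmony: ziingthvechchu → ziingthvechchi.
So the correct form is ziingthvechchi, option (A).
(B) zithvechchi is wrong: it uses negative instead of affirmative for polarity.
(C) ziingthvechving is wrong: it uses past instead of present for tense.
(D) ziingthvechchu is wrong: it fails to apply the sound rule(s).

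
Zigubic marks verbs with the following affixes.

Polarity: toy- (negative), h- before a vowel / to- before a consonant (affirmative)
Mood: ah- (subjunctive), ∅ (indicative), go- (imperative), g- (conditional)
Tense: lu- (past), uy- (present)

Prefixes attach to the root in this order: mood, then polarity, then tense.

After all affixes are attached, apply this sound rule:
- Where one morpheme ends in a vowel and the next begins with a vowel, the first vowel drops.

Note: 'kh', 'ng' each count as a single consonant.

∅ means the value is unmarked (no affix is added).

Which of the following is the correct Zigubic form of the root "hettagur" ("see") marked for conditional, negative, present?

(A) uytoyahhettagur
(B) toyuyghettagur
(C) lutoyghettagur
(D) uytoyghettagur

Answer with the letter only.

D

Attach mood conditional g- → ghettagur.
Attach polarity negative toy- → toyghettagur.
Attach tense present uy- → uytoyghettagur.
Vowel deletion: no change.
So the correct form is uytoyghettagur, option (D).
(C) lutoyghettagur is wrong: it uses past instead of present for tense.
(B) toyuyghettagur is wrong: it has the affixes in the wrong order.
(A) uytoyahhettagur is wrong: it uses subjunctive instead of conditional for mood.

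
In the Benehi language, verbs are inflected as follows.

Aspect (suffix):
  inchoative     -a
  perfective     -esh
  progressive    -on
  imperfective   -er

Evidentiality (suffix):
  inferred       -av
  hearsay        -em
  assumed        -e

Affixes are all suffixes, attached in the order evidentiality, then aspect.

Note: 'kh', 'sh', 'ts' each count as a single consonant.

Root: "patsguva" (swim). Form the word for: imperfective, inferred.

Attach evidentiality inferred -av → patsguvaav.
Attach aspect imperfective -er → patsguvaaver.

patsguvaaver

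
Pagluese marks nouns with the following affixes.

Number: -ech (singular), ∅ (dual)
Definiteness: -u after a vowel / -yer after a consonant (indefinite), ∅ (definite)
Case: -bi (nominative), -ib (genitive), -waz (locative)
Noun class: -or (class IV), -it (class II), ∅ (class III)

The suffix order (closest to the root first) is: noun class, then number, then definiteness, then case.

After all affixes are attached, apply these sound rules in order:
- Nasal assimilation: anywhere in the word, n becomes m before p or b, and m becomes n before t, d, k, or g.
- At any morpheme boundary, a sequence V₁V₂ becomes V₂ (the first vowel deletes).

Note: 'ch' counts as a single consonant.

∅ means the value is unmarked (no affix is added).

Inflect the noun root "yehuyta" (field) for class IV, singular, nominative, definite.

yehuytorechbi

Attach noun class class IV -or → yehuytaor.
Attach number singular -ech → yehuytaorech.
definiteness = definite: zero marking, form stays yehuytaorech.
Attach case nominative -bi → yehuytaorechbi.
Nasal assimilation: no change.
Apply vowel deletion: yehuytaorechbi → yehuytorechbi.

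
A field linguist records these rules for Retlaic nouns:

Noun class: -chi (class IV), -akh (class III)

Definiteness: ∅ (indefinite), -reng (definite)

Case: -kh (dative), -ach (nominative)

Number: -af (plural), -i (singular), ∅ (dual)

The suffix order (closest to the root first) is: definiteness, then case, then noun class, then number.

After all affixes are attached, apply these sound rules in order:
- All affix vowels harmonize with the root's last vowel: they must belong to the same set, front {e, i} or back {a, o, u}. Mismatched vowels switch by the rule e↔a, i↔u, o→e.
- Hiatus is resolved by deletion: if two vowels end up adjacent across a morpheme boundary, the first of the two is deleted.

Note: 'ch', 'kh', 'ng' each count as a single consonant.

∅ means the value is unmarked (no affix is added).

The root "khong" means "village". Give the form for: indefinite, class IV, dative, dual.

khongkhchu

definiteness = indefinite: zero marking, form stays khong.
Attach case dative -kh → khongkh.
Attach noun class class IV -chi → khongkhchi.
number = dual: zero marking, form stays khongkhchi.
Apply vowel harmony: khongkhchi → khongkhchu.
Vowel deletion: no change.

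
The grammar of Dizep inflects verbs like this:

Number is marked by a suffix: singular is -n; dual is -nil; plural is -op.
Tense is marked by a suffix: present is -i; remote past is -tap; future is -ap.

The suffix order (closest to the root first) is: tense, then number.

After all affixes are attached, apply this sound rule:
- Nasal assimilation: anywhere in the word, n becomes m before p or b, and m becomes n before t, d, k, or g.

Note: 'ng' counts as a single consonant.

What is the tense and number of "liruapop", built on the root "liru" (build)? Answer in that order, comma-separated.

future, plural

Segment: liru-ap-op.
tense: -ap → future.
number: -op → plural.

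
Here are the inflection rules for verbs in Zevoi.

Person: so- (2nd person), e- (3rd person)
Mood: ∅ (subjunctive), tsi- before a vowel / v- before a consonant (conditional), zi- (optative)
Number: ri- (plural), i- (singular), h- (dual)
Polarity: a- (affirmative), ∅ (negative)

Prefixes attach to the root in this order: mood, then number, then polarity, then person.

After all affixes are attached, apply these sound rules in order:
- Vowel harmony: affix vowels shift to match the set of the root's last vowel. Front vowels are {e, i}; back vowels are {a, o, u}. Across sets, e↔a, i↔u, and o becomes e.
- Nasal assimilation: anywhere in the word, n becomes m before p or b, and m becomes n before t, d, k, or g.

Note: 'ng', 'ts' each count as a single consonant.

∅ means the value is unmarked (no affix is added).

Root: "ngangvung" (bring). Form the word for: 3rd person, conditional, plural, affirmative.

Attach mood conditional v- (before consonant 'ng') → vngangvung.
Attach number plural ri- → rivngangvung.
Attach polarity affirmative a- → arivngangvung.
Attach person 3rd person e- → earivngangvung.
Apply vowel harmony: earivngangvung → aaruvngangvung.
Nasal assimilation: no change.

aaruvngangvung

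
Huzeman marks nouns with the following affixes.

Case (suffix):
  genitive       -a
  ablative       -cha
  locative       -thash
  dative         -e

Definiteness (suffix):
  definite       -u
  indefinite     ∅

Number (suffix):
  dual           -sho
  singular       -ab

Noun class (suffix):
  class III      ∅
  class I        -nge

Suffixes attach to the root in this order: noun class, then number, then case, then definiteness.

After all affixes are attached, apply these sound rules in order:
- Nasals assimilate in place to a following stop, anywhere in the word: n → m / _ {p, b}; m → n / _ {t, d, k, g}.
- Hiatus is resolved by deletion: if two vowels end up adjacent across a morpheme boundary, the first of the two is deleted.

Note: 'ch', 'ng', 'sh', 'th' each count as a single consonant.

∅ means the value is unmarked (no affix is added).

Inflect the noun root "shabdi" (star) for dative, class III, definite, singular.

shabdabu

noun class = class III: zero marking, form stays shabdi.
Attach number singular -ab → shabdiab.
Attach case dative -e → shabdiabe.
Attach definiteness definite -u → shabdiabeu.
Nasal assimilation: no change.
Apply vowel deletion: shabdiabeu → shabdabu.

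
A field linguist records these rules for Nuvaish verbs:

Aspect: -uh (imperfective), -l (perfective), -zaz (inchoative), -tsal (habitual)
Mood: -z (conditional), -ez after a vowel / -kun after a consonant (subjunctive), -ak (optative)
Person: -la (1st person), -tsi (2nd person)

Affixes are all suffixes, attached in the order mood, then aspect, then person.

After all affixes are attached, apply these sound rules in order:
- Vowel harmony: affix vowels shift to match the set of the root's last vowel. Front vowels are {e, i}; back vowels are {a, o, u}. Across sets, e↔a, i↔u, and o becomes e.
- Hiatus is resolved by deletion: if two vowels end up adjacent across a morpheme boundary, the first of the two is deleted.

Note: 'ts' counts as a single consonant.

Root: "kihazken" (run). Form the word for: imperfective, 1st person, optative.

Attach mood optative -ak → kihazkenak.
Attach aspect imperfective -uh → kihazkenakuh.
Attach person 1st person -la → kihazkenakuhla.
Apply vowel harmony: kihazkenakuhla → kihazkenekihle.
Vowel deletion: no change.

kihazkenekihle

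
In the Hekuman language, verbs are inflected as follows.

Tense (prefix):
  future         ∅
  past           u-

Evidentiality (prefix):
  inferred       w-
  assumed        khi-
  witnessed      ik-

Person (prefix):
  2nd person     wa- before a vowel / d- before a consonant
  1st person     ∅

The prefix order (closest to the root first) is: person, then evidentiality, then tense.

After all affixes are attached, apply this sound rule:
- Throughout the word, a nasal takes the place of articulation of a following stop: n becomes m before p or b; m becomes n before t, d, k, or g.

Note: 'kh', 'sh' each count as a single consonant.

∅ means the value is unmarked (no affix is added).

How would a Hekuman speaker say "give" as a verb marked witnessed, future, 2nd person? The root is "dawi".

Attach person 2nd person d- (before consonant 'd') → ddawi.
Attach evidentiality witnessed ik- → ikddawi.
tense = future: zero marking, form stays ikddawi.
Nasal assimilation: no change.

ikddawi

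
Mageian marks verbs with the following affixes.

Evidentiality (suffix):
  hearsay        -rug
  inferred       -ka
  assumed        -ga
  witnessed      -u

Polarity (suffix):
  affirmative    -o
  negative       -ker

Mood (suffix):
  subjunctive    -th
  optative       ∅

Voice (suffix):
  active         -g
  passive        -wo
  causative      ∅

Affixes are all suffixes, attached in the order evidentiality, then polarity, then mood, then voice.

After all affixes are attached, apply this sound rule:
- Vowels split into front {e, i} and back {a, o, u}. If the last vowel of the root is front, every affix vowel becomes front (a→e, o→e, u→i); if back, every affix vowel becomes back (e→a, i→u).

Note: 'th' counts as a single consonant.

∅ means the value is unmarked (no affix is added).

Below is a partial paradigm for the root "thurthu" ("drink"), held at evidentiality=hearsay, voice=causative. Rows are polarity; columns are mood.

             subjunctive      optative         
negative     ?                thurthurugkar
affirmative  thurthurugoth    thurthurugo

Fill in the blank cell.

thurthurugkarth

Attach evidentiality hearsay -rug → thurthurug.
Attach polarity negative -ker → thurthurugker.
Attach mood subjunctive -th → thurthurugkerth.
voice = causative: zero marking, form stays thurthurugkerth.
Apply vowel harmony: thurthurugkerth → thurthurugkarth.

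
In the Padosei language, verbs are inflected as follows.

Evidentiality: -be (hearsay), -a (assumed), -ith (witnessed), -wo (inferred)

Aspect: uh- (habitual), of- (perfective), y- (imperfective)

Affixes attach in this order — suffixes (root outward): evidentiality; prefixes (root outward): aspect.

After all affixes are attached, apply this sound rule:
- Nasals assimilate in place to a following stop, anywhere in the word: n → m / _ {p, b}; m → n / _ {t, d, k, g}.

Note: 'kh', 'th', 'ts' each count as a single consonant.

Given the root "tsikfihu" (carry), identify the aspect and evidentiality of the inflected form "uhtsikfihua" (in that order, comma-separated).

habitual, assumed

Segment: uh-tsikfihu-a.
aspect: uh- → habitual.
evidentiality: -a → assumed.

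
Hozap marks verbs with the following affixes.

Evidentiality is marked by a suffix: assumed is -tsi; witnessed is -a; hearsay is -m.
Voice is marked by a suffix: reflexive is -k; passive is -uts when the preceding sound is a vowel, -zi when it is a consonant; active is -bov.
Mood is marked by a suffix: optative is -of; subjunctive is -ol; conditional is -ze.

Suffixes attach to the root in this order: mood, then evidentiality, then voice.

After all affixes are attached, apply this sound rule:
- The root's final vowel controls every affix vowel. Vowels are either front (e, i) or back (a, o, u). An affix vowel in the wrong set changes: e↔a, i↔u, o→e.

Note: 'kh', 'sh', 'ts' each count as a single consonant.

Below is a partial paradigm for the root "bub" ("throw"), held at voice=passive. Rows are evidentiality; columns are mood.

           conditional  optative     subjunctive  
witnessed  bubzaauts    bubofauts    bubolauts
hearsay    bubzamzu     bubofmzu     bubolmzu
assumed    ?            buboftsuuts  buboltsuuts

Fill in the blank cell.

Attach mood conditional -ze → bubze.
Attach evidentiality assumed -tsi → bubzetsi.
Attach voice passive -uts (after vowel 'i') → bubzetsiuts.
Apply vowel harmony: bubzetsiuts → bubzatsuuts.

bubzatsuuts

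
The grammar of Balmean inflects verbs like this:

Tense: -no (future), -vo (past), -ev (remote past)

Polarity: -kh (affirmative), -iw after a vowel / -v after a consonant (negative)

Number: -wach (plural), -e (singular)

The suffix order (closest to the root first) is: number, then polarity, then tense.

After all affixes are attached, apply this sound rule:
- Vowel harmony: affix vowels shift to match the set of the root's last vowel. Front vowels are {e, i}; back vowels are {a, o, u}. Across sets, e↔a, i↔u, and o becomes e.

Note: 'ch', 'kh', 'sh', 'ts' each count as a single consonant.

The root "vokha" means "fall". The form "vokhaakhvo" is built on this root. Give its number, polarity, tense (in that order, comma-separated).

Segment: vokha-e-kh-vo.
number: -e → singular.
polarity: -kh → affirmative.
tense: -vo → past.

singular, affirmative, past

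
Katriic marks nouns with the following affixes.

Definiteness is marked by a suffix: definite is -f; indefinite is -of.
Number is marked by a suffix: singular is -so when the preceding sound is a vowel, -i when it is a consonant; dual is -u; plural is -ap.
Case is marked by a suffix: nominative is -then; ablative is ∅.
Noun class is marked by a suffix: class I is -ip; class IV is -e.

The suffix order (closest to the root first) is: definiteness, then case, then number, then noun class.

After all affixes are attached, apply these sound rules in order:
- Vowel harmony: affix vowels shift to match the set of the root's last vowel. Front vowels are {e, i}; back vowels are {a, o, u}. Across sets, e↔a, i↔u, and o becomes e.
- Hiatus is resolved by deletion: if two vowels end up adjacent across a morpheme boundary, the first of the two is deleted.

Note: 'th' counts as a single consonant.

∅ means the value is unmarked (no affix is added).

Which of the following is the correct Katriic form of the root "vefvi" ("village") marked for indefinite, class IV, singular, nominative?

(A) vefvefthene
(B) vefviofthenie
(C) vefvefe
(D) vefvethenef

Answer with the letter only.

Attach definiteness indefinite -of → vefviof.
Attach case nominative -then → vefviofthen.
Attach number singular -i (after consonant 'n') → vefvioftheni.
Attach noun class class IV -e → vefviofthenie.
Apply vowel harmony: vefviofthenie → vefviefthenie.
Apply vowel deletion: vefviefthenie → vefvefthene.
So the correct form is vefvefthene, option (A).
(D) vefvethenef is wrong: it has the affixes in the wrong order.
(C) vefvefe is wrong: it uses ablative instead of nominative for case.
(B) vefviofthenie is wrong: it fails to apply the sound rule(s).

A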